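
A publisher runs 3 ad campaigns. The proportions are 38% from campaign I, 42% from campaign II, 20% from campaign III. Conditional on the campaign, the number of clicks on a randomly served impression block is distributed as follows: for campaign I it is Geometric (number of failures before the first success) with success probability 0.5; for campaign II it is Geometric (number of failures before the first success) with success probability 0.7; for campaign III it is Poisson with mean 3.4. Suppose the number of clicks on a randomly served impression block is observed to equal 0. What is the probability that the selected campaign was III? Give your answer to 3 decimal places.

0.014

Likelihoods P(X=0 | ·): I: 0.5; II: 0.7; III: 0.0333733.
Posterior ∝ prior × likelihood. Numerator for III: 0.2·0.0333733 = 0.00667465.
Normalizing constant: 0.38·0.5 + 0.42·0.7 + 0.2·0.0333733 = 0.490675.
P(III | observation) = 0.00667465 / 0.490675 = 0.013603.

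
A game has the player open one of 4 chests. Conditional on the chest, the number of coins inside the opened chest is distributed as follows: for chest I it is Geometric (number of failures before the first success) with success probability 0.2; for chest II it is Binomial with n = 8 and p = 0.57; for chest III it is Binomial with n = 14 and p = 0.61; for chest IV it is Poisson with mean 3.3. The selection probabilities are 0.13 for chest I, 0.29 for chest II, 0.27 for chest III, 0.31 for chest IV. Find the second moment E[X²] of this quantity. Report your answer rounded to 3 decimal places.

For each component E[X²] = Var + (mean)², giving I: 36; II: 22.7544; III: 76.2622; IV: 14.19.
Overall E[X²] = 0.13·36 + 0.29·22.7544 + 0.27·76.2622 + 0.31·14.19 = 36.2685.

36.268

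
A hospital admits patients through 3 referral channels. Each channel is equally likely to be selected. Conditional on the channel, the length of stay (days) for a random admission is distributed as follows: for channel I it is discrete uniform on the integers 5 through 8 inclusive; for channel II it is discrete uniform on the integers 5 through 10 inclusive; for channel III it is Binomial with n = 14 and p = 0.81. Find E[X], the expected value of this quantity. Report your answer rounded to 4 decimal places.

8.4467

Component means — I: 6.5; II: 7.5; III: 11.34.
E[X] = 0.333333·6.5 + 0.333333·7.5 + 0.333333·11.34 = 8.44667.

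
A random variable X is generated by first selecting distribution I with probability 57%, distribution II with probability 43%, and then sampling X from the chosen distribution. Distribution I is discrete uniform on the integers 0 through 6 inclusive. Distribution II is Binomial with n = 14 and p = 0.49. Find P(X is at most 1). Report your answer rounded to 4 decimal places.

0.1634

Conditional on each component, P(X ≤ 1): I: 0.285714; II: 0.0011638.
By total probability, P(X ≤ 1) = 0.57·0.285714 + 0.43·0.0011638 = 0.163358.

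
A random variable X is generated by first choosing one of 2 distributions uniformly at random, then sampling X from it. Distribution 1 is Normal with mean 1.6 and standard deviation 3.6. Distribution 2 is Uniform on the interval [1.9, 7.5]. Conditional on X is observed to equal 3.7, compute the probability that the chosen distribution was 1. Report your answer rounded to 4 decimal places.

0.3436

Likelihoods f(3.7 | ·): 1: 0.0934797; 2: 0.178571.
Posterior ∝ prior × likelihood. Numerator for 1: 0.5·0.0934797 = 0.0467398.
Normalizing constant: 0.5·0.0934797 + 0.5·0.178571 = 0.136026.
P(1 | observation) = 0.0467398 / 0.136026 = 0.343611.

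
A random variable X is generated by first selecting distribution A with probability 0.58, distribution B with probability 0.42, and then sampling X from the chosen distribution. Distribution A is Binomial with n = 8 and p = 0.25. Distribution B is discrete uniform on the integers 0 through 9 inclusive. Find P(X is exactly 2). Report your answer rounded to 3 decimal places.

0.223

Conditional on each component, P(X = 2): A: 0.311462; B: 0.1.
By total probability, P(X = 2) = 0.58·0.311462 + 0.42·0.1 = 0.222648.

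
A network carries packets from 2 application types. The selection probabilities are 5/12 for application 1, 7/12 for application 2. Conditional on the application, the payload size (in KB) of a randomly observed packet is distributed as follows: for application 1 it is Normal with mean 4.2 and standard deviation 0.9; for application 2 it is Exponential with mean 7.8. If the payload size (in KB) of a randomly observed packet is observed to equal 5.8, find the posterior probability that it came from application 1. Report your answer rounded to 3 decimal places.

Likelihoods f(5.8 | ·): 1: 0.0912799; 2: 0.0609493.
Posterior ∝ prior × likelihood. Numerator for 1: 0.416667·0.0912799 = 0.0380333.
Normalizing constant: 0.416667·0.0912799 + 0.583333·0.0609493 = 0.073587.
P(1 | observation) = 0.0380333 / 0.073587 = 0.516848.

0.517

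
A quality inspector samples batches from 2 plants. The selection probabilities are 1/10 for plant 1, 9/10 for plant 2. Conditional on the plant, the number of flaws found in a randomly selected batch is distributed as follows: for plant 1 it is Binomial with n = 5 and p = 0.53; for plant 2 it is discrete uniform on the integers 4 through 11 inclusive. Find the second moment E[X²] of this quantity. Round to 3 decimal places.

For each component E[X²] = Var + (mean)², giving 1: 8.268; 2: 61.5.
Overall E[X²] = 0.1·8.268 + 0.9·61.5 = 56.1768.

56.177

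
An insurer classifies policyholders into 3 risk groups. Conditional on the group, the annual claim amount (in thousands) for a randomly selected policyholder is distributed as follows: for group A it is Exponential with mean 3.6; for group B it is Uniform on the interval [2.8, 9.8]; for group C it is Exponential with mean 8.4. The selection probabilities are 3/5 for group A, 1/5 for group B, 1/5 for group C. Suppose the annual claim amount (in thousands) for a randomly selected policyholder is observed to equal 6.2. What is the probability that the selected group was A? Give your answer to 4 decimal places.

Likelihoods f(6.2 | ·): A: 0.0496302; B: 0.142857; C: 0.0569076.
Posterior ∝ prior × likelihood. Numerator for A: 0.6·0.0496302 = 0.0297781.
Normalizing constant: 0.6·0.0496302 + 0.2·0.142857 + 0.2·0.0569076 = 0.0697311.
P(A | observation) = 0.0297781 / 0.0697311 = 0.427042.

0.4270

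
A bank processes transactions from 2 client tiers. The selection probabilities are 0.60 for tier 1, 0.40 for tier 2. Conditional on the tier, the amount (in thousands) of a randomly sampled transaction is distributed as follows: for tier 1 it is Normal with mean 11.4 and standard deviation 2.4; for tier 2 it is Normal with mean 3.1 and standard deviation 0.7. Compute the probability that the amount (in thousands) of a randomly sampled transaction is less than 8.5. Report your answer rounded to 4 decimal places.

0.4681

Conditional on each tier, P(X < 8.5): 1: 0.11346; 2: 1.
By total probability, P(X < 8.5) = 0.6·0.11346 + 0.4·1 = 0.468076.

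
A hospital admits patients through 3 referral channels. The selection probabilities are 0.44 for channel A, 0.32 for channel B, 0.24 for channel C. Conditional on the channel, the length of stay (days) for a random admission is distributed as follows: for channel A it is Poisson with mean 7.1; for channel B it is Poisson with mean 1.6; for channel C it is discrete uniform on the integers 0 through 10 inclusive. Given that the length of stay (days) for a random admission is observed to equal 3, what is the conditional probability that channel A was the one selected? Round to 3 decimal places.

Likelihoods P(X=3 | ·): A: 0.049219; B: 0.137828; C: 0.0909091.
Posterior ∝ prior × likelihood. Numerator for A: 0.44·0.049219 = 0.0216564.
Normalizing constant: 0.44·0.049219 + 0.32·0.137828 + 0.24·0.0909091 = 0.0875795.
P(A | observation) = 0.0216564 / 0.0875795 = 0.247277.

0.247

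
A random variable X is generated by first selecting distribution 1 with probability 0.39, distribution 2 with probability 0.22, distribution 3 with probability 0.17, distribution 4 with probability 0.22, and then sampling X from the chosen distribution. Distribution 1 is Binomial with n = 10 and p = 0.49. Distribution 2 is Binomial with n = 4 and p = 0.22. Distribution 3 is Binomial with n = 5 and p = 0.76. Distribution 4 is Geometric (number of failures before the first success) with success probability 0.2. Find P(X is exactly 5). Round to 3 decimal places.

0.153

Conditional on each component, P(X = 5): 1: 0.245602; 2: 0; 3: 0.253553; 4: 0.065536.
By total probability, P(X = 5) = 0.39·0.245602 + 0.22·0 + 0.17·0.253553 + 0.22·0.065536 = 0.153307.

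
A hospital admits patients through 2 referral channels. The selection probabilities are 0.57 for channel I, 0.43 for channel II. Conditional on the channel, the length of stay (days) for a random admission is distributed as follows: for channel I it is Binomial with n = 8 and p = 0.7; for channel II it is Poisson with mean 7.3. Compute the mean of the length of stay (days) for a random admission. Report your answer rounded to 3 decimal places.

Component means — I: 5.6; II: 7.3.
E[X] = 0.57·5.6 + 0.43·7.3 = 6.331.

6.331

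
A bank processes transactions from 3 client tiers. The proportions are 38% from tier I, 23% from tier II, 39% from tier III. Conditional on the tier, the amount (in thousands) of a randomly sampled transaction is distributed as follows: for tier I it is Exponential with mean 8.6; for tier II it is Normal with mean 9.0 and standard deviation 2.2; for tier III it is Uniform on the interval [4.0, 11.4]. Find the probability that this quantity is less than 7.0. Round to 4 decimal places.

0.4115

Conditional on each tier, P(X < 7.0): I: 0.556897; II: 0.181651; III: 0.405405.
By total probability, P(X < 7.0) = 0.38·0.556897 + 0.23·0.181651 + 0.39·0.405405 = 0.411509.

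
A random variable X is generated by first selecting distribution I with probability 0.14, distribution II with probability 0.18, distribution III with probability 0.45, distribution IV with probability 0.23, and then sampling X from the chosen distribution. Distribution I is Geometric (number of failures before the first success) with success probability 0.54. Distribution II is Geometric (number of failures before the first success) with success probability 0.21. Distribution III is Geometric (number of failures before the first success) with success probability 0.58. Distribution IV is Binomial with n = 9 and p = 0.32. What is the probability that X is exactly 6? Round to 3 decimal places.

0.018

Conditional on each component, P(X = 6): I: 0.00511612; II: 0.0510484; III: 0.00318364; IV: 0.02836.
By total probability, P(X = 6) = 0.14·0.00511612 + 0.18·0.0510484 + 0.45·0.00318364 + 0.23·0.02836 = 0.0178604.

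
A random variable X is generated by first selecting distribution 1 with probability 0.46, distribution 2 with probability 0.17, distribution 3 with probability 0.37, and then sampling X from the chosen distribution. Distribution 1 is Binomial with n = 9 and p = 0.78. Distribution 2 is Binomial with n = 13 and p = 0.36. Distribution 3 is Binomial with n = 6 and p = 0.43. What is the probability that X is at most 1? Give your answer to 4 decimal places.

Conditional on each component, P(X ≤ 1): 1: 3.97301e-05; 2: 0.025123; 3: 0.189533.
By total probability, P(X ≤ 1) = 0.46·3.97301e-05 + 0.17·0.025123 + 0.37·0.189533 = 0.0744164.

0.0744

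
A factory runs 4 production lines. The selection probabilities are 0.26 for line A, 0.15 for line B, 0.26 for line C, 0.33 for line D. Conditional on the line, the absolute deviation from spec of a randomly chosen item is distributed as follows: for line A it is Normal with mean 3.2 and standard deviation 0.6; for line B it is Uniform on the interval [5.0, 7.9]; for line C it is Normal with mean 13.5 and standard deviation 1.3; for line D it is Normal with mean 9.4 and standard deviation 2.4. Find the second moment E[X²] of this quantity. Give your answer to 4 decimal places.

For each component E[X²] = Var + (mean)², giving A: 10.6; B: 42.3033; C: 183.94; D: 94.12.
Overall E[X²] = 0.26·10.6 + 0.15·42.3033 + 0.26·183.94 + 0.33·94.12 = 87.9855.

87.9855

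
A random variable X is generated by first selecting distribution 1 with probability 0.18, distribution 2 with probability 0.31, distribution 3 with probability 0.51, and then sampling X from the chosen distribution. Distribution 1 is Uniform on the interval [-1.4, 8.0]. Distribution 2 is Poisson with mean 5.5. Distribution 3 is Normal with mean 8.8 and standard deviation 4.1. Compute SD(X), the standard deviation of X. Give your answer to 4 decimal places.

4.0463

Per component, 1: μ=3.3, E[X²]=18.2533; 2: μ=5.5, E[X²]=35.75; 3: μ=8.8, E[X²]=94.25.
E[X] = 0.18·3.3 + 0.31·5.5 + 0.51·8.8 = 6.787.
E[X²] = 0.18·18.2533 + 0.31·35.75 + 0.51·94.25 = 62.4356.
Var(X) = E[X²] − (E[X])² = 62.4356 − 46.0634 = 16.3722.
SD(X) = √16.3722 = 4.04626.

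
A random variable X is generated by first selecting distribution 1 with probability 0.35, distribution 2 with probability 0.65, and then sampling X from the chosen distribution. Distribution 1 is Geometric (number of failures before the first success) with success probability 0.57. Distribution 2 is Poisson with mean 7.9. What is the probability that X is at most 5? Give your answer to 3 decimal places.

0.478

Conditional on each component, P(X ≤ 5): 1: 0.993679; 2: 0.200569.
By total probability, P(X ≤ 5) = 0.35·0.993679 + 0.65·0.200569 = 0.478157.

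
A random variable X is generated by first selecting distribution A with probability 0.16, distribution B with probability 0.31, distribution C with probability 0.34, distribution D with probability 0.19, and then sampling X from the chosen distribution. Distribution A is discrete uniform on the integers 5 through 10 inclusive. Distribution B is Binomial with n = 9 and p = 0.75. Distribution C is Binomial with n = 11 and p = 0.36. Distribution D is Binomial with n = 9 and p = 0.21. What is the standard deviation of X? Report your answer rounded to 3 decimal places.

Per component, A: μ=7.5, E[X²]=59.1667; B: μ=6.75, E[X²]=47.25; C: μ=3.96, E[X²]=18.216; D: μ=1.89, E[X²]=5.0652.
E[X] = 0.16·7.5 + 0.31·6.75 + 0.34·3.96 + 0.19·1.89 = 4.998.
E[X²] = 0.16·59.1667 + 0.31·47.25 + 0.34·18.216 + 0.19·5.0652 = 31.27.
Var(X) = E[X²] − (E[X])² = 31.27 − 24.98 = 6.28999.
SD(X) = √6.28999 = 2.50799.

2.508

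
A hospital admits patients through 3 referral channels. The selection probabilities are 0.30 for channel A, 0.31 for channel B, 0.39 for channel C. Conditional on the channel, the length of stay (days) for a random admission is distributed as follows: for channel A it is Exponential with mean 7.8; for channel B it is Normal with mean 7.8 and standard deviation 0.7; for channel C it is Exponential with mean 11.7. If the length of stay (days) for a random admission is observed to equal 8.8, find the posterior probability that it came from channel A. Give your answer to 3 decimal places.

0.136

Likelihoods f(8.8 | ·): A: 0.0414889; B: 0.205426; C: 0.040287.
Posterior ∝ prior × likelihood. Numerator for A: 0.3·0.0414889 = 0.0124467.
Normalizing constant: 0.3·0.0414889 + 0.31·0.205426 + 0.39·0.040287 = 0.0918405.
P(A | observation) = 0.0124467 / 0.0918405 = 0.135525.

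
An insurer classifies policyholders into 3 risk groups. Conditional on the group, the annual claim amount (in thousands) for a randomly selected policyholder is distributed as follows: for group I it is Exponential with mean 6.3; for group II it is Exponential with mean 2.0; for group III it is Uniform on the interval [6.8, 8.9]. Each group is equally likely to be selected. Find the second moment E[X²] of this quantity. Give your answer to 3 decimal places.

49.790

For each component E[X²] = Var + (mean)², giving I: 79.38; II: 8; III: 61.99.
Overall E[X²] = 0.333333·79.38 + 0.333333·8 + 0.333333·61.99 = 49.79.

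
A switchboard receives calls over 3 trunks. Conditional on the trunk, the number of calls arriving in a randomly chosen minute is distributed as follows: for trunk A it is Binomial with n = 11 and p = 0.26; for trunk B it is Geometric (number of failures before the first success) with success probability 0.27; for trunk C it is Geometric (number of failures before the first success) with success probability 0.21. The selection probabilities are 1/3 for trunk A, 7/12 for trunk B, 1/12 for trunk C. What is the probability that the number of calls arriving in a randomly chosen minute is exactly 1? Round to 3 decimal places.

Conditional on each trunk, P(X = 1): A: 0.140826; B: 0.1971; C: 0.1659.
By total probability, P(X = 1) = 0.333333·0.140826 + 0.583333·0.1971 + 0.0833333·0.1659 = 0.175742.

0.176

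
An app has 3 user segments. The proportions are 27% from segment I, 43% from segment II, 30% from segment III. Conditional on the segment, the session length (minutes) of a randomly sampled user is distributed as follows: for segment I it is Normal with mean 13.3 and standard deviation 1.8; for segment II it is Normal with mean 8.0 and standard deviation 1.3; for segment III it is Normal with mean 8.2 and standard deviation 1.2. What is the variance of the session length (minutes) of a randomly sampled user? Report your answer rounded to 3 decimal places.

7.407

Per component, I: μ=13.3, E[X²]=180.13; II: μ=8, E[X²]=65.69; III: μ=8.2, E[X²]=68.68.
E[X] = 0.27·13.3 + 0.43·8 + 0.3·8.2 = 9.491.
E[X²] = 0.27·180.13 + 0.43·65.69 + 0.3·68.68 = 97.4858.
Var(X) = E[X²] − (E[X])² = 97.4858 − 90.0791 = 7.40672.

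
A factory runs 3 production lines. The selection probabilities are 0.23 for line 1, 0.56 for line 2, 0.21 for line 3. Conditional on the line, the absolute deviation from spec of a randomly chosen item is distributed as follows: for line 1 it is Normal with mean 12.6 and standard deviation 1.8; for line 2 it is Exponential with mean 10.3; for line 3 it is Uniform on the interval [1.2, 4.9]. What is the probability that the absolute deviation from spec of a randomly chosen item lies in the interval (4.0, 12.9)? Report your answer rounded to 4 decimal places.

Conditional on each line, P(4.0 < X < 12.9): 1: 0.566183; 2: 0.392365; 3: 0.243243.
By total probability, P(4.0 < X < 12.9) = 0.23·0.566183 + 0.56·0.392365 + 0.21·0.243243 = 0.401028.

0.4010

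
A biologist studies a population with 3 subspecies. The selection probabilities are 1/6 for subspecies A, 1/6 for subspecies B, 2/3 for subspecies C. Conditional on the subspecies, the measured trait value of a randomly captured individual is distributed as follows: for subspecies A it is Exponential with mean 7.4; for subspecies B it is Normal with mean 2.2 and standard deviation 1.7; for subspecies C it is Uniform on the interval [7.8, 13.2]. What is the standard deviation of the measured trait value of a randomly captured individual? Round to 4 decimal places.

4.5499

Per component, A: μ=7.4, E[X²]=109.52; B: μ=2.2, E[X²]=7.73; C: μ=10.5, E[X²]=112.68.
E[X] = 0.166667·7.4 + 0.166667·2.2 + 0.666667·10.5 = 8.6.
E[X²] = 0.166667·109.52 + 0.166667·7.73 + 0.666667·112.68 = 94.6617.
Var(X) = E[X²] − (E[X])² = 94.6617 − 73.96 = 20.7017.
SD(X) = √20.7017 = 4.54991.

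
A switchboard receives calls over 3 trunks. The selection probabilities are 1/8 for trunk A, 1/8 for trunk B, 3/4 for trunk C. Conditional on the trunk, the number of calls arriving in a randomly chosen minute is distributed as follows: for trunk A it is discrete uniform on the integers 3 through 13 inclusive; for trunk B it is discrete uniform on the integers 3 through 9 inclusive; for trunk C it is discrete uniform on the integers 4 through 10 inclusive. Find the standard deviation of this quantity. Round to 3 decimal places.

Per component, A: μ=8, E[X²]=74; B: μ=6, E[X²]=40; C: μ=7, E[X²]=53.
E[X] = 0.125·8 + 0.125·6 + 0.75·7 = 7.
E[X²] = 0.125·74 + 0.125·40 + 0.75·53 = 54.
Var(X) = E[X²] − (E[X])² = 54 − 49 = 5.
SD(X) = √5 = 2.23607.

2.236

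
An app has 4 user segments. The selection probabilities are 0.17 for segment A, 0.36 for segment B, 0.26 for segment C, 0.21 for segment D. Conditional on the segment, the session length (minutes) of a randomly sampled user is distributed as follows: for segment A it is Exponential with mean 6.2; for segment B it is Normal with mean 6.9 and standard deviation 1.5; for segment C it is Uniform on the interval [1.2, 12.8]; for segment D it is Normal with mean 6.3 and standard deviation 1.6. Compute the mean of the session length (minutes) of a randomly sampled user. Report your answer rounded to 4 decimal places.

6.6810

Component means — A: 6.2; B: 6.9; C: 7; D: 6.3.
E[X] = 0.17·6.2 + 0.36·6.9 + 0.26·7 + 0.21·6.3 = 6.681.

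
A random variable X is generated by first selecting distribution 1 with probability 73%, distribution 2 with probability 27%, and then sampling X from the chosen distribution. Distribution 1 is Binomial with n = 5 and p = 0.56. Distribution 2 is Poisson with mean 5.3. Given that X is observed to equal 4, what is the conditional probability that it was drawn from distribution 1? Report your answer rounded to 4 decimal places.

0.7809

Likelihoods P(X=4 | ·): 1: 0.216359; 2: 0.164109.
Posterior ∝ prior × likelihood. Numerator for 1: 0.73·0.216359 = 0.157942.
Normalizing constant: 0.73·0.216359 + 0.27·0.164109 = 0.202251.
P(1 | observation) = 0.157942 / 0.202251 = 0.780919.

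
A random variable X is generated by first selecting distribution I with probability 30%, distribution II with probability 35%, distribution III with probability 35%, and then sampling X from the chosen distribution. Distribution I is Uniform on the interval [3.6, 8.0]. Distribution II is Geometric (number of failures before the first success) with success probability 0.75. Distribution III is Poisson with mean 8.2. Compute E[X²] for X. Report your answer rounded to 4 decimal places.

37.1744

For each component E[X²] = Var + (mean)², giving I: 35.2533; II: 0.555556; III: 75.44.
Overall E[X²] = 0.3·35.2533 + 0.35·0.555556 + 0.35·75.44 = 37.1744.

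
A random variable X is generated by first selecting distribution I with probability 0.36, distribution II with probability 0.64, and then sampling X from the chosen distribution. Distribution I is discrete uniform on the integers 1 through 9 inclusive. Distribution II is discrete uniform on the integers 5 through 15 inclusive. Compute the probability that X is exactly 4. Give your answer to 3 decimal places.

Conditional on each component, P(X = 4): I: 0.111111; II: 0.
By total probability, P(X = 4) = 0.36·0.111111 + 0.64·0 = 0.04.

0.040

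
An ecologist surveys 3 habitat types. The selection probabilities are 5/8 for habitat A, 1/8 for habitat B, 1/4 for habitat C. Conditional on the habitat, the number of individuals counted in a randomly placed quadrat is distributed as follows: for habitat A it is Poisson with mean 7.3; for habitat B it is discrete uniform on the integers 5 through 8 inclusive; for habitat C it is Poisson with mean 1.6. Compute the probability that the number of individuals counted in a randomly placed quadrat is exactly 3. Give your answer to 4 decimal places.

Conditional on each habitat, P(X = 3): A: 0.0437993; B: 0; C: 0.137828.
By total probability, P(X = 3) = 0.625·0.0437993 + 0.125·0 + 0.25·0.137828 = 0.0618316.

0.0618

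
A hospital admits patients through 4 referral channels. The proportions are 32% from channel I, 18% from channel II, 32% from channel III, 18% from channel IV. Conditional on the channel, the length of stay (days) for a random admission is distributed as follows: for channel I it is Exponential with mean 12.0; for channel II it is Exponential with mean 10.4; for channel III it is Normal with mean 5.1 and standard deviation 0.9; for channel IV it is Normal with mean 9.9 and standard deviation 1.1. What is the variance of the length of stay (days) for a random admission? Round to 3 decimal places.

74.256

Per component, I: μ=12, E[X²]=288; II: μ=10.4, E[X²]=216.32; III: μ=5.1, E[X²]=26.82; IV: μ=9.9, E[X²]=99.22.
E[X] = 0.32·12 + 0.18·10.4 + 0.32·5.1 + 0.18·9.9 = 9.126.
E[X²] = 0.32·288 + 0.18·216.32 + 0.32·26.82 + 0.18·99.22 = 157.54.
Var(X) = E[X²] − (E[X])² = 157.54 − 83.2839 = 74.2557.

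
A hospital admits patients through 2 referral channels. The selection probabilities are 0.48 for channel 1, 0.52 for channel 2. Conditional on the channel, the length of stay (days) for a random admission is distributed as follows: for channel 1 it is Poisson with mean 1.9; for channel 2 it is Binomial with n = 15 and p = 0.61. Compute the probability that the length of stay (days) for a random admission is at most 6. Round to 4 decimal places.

Conditional on each channel, P(X ≤ 6): 1: 0.996554; 2: 0.0819548.
By total probability, P(X ≤ 6) = 0.48·0.996554 + 0.52·0.0819548 = 0.520962.

0.5210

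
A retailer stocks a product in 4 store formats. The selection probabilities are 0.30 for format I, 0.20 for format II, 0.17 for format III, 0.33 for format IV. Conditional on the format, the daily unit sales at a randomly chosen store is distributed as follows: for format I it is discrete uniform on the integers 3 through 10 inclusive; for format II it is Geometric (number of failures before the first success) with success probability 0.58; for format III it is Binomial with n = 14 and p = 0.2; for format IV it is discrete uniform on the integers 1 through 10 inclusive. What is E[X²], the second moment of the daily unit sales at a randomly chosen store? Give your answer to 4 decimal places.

29.0232

For each component E[X²] = Var + (mean)², giving I: 47.5; II: 1.77289; III: 10.08; IV: 38.5.
Overall E[X²] = 0.3·47.5 + 0.2·1.77289 + 0.17·10.08 + 0.33·38.5 = 29.0232.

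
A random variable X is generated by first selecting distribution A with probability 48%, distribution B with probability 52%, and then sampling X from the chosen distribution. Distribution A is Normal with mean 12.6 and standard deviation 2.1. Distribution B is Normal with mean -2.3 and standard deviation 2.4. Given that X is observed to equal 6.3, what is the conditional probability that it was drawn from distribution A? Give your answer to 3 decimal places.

Likelihoods f(6.3 | ·): A: 0.0021104; B: 0.000270687.
Posterior ∝ prior × likelihood. Numerator for A: 0.48·0.0021104 = 0.00101299.
Normalizing constant: 0.48·0.0021104 + 0.52·0.000270687 = 0.00115375.
P(A | observation) = 0.00101299 / 0.00115375 = 0.878.

0.878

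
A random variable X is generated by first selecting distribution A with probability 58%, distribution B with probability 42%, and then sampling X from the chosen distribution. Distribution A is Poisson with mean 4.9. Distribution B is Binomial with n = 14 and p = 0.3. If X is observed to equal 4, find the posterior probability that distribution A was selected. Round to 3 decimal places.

0.519

Likelihoods P(X=4 | ·): A: 0.178867; B: 0.229034.
Posterior ∝ prior × likelihood. Numerator for A: 0.58·0.178867 = 0.103743.
Normalizing constant: 0.58·0.178867 + 0.42·0.229034 = 0.199937.
P(A | observation) = 0.103743 / 0.199937 = 0.518878.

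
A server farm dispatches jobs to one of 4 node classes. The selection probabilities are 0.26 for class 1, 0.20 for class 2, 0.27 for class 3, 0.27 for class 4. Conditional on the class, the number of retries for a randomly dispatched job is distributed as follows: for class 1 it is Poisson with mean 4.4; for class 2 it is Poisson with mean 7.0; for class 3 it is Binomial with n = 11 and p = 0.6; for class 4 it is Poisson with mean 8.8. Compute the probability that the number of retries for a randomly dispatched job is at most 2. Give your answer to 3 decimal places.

0.058

Conditional on each class, P(X ≤ 2): 1: 0.185142; 2: 0.0296362; 3: 0.00592445; 4: 0.00731357.
By total probability, P(X ≤ 2) = 0.26·0.185142 + 0.2·0.0296362 + 0.27·0.00592445 + 0.27·0.00731357 = 0.0576385.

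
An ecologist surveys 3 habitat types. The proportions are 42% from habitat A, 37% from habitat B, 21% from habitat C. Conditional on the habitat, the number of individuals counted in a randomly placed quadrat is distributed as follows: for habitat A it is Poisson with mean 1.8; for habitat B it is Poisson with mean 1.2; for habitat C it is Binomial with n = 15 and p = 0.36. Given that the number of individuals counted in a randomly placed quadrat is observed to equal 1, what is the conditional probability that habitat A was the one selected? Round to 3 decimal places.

Likelihoods P(X=1 | ·): A: 0.297538; B: 0.361433; C: 0.0104451.
Posterior ∝ prior × likelihood. Numerator for A: 0.42·0.297538 = 0.124966.
Normalizing constant: 0.42·0.297538 + 0.37·0.361433 + 0.21·0.0104451 = 0.26089.
P(A | observation) = 0.124966 / 0.26089 = 0.478999.

0.479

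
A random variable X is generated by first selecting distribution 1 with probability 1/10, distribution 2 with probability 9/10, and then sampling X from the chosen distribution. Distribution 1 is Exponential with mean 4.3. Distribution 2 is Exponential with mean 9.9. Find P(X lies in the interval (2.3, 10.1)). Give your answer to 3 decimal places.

0.438

Conditional on each component, P(2.3 < X < 10.1): 1: 0.490257; 2: 0.432168.
By total probability, P(2.3 < X < 10.1) = 0.1·0.490257 + 0.9·0.432168 = 0.437977.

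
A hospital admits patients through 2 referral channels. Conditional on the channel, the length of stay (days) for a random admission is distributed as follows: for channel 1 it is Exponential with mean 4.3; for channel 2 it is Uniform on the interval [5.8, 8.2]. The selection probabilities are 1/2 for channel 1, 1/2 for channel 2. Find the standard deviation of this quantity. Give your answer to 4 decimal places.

3.3627

Per component, 1: μ=4.3, E[X²]=36.98; 2: μ=7, E[X²]=49.48.
E[X] = 0.5·4.3 + 0.5·7 = 5.65.
E[X²] = 0.5·36.98 + 0.5·49.48 = 43.23.
Var(X) = E[X²] − (E[X])² = 43.23 − 31.9225 = 11.3075.
SD(X) = √11.3075 = 3.36266.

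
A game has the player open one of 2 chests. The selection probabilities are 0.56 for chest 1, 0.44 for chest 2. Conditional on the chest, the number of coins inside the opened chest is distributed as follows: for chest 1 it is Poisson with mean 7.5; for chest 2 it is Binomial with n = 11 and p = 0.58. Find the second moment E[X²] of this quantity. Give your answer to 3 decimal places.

For each component E[X²] = Var + (mean)², giving 1: 63.75; 2: 43.384.
Overall E[X²] = 0.56·63.75 + 0.44·43.384 = 54.789.

54.789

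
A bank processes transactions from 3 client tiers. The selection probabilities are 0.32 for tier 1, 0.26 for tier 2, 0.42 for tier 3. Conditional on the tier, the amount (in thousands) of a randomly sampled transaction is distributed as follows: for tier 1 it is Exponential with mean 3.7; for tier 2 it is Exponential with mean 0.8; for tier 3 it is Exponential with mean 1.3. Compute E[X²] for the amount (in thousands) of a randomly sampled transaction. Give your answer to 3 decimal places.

10.514

For each component E[X²] = Var + (mean)², giving 1: 27.38; 2: 1.28; 3: 3.38.
Overall E[X²] = 0.32·27.38 + 0.26·1.28 + 0.42·3.38 = 10.514.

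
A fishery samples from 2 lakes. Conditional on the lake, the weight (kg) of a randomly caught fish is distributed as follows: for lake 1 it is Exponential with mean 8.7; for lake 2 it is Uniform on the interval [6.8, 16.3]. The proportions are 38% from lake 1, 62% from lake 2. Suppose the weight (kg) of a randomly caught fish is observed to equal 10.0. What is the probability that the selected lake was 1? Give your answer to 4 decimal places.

0.1749

Likelihoods f(10.0 | ·): 1: 0.036416; 2: 0.105263.
Posterior ∝ prior × likelihood. Numerator for 1: 0.38·0.036416 = 0.0138381.
Normalizing constant: 0.38·0.036416 + 0.62·0.105263 = 0.0791012.
P(1 | observation) = 0.0138381 / 0.0791012 = 0.174941.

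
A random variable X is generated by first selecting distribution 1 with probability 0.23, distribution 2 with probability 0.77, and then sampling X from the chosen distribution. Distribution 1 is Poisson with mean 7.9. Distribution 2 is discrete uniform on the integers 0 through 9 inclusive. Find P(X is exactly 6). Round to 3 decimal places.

0.106

Conditional on each component, P(X = 6): 1: 0.125171; 2: 0.1.
By total probability, P(X = 6) = 0.23·0.125171 + 0.77·0.1 = 0.105789.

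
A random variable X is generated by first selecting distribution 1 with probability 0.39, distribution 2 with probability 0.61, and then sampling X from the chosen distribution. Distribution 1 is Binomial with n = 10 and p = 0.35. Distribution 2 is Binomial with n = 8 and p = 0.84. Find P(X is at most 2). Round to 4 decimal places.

Conditional on each component, P(X ≤ 2): 1: 0.261607; 2: 0.000349932.
By total probability, P(X ≤ 2) = 0.39·0.261607 + 0.61·0.000349932 = 0.10224.

0.1022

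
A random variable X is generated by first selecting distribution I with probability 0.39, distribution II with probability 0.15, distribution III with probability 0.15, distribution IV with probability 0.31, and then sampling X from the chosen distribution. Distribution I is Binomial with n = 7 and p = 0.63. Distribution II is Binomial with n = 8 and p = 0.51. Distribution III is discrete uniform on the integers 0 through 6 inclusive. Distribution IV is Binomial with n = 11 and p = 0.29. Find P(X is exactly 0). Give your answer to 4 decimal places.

Conditional on each component, P(X = 0): I: 0.000949319; II: 0.00332329; III: 0.142857; IV: 0.0231122.
By total probability, P(X = 0) = 0.39·0.000949319 + 0.15·0.00332329 + 0.15·0.142857 + 0.31·0.0231122 = 0.0294621.

0.0295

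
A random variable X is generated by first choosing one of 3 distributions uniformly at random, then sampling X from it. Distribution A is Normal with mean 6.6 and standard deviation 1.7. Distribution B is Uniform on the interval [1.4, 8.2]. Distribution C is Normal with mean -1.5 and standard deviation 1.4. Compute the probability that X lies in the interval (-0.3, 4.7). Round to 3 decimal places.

0.271

Conditional on each component, P(-0.3 < X < 4.7): A: 0.131834; B: 0.485294; C: 0.195678.
By total probability, P(-0.3 < X < 4.7) = 0.333333·0.131834 + 0.333333·0.485294 + 0.333333·0.195678 = 0.270936.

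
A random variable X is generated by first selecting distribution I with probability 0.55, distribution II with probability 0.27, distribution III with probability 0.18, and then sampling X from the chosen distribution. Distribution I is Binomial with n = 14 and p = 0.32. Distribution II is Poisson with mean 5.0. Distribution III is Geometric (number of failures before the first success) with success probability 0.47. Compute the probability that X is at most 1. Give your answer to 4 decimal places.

Conditional on each component, P(X ≤ 1): I: 0.0342977; II: 0.0404277; III: 0.7191.
By total probability, P(X ≤ 1) = 0.55·0.0342977 + 0.27·0.0404277 + 0.18·0.7191 = 0.159217.

0.1592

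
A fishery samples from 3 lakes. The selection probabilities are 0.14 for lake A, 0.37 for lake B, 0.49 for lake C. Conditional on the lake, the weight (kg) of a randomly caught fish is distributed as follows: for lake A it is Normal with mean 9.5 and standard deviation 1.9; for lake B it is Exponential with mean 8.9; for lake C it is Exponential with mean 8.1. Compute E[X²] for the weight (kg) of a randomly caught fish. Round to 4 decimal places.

For each component E[X²] = Var + (mean)², giving A: 93.86; B: 158.42; C: 131.22.
Overall E[X²] = 0.14·93.86 + 0.37·158.42 + 0.49·131.22 = 136.054.

136.0536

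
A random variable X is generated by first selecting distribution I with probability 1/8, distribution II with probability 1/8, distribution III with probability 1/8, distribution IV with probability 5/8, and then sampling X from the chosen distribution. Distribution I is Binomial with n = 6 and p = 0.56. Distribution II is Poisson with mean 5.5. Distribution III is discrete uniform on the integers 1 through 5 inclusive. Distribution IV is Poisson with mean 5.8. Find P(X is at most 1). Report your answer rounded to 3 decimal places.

0.049

Conditional on each component, P(X ≤ 1): I: 0.0626682; II: 0.026564; III: 0.2; IV: 0.0205874.
By total probability, P(X ≤ 1) = 0.125·0.0626682 + 0.125·0.026564 + 0.125·0.2 + 0.625·0.0205874 = 0.0490211.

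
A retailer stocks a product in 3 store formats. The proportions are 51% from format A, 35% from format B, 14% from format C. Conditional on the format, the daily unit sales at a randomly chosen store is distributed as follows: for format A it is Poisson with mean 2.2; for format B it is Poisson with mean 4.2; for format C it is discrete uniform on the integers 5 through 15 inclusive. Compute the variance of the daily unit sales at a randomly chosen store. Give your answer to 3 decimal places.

Per component, A: μ=2.2, E[X²]=7.04; B: μ=4.2, E[X²]=21.84; C: μ=10, E[X²]=110.
E[X] = 0.51·2.2 + 0.35·4.2 + 0.14·10 = 3.992.
E[X²] = 0.51·7.04 + 0.35·21.84 + 0.14·110 = 26.6344.
Var(X) = E[X²] − (E[X])² = 26.6344 − 15.9361 = 10.6983.

10.698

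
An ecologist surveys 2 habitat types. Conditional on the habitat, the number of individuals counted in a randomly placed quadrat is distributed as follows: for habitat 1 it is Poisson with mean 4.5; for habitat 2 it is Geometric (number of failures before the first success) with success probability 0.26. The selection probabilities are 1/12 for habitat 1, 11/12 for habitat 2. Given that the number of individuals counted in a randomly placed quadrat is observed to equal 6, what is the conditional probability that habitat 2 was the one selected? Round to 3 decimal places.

0.786

Likelihoods P(X=6 | ·): 1: 0.12812; 2: 0.0426937.
Posterior ∝ prior × likelihood. Numerator for 2: 0.916667·0.0426937 = 0.0391359.
Normalizing constant: 0.0833333·0.12812 + 0.916667·0.0426937 = 0.0498126.
P(2 | observation) = 0.0391359 / 0.0498126 = 0.785663.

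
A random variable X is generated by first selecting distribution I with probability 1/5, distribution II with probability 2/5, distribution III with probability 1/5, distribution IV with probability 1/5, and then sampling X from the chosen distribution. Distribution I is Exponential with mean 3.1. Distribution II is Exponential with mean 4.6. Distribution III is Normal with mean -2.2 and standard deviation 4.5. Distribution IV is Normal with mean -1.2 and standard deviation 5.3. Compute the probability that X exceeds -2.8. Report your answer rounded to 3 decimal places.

Conditional on each component, P(X > -2.8): I: 1; II: 1; III: 0.553035; IV: 0.618631.
By total probability, P(X > -2.8) = 0.2·1 + 0.4·1 + 0.2·0.553035 + 0.2·0.618631 = 0.834333.

0.834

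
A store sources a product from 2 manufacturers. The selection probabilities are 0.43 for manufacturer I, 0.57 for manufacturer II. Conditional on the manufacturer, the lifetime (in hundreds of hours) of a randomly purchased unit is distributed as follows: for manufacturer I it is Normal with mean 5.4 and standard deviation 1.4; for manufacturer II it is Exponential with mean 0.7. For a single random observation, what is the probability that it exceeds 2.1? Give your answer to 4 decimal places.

Conditional on each manufacturer, P(X > 2.1): I: 0.990792; II: 0.0497871.
By total probability, P(X > 2.1) = 0.43·0.990792 + 0.57·0.0497871 = 0.454419.

0.4544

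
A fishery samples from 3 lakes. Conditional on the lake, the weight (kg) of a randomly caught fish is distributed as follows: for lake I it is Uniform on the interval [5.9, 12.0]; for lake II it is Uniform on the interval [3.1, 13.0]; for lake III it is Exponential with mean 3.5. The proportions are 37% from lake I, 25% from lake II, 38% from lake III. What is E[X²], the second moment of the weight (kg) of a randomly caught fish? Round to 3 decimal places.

For each component E[X²] = Var + (mean)², giving I: 83.2033; II: 72.97; III: 24.5.
Overall E[X²] = 0.37·83.2033 + 0.25·72.97 + 0.38·24.5 = 58.3377.

58.338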